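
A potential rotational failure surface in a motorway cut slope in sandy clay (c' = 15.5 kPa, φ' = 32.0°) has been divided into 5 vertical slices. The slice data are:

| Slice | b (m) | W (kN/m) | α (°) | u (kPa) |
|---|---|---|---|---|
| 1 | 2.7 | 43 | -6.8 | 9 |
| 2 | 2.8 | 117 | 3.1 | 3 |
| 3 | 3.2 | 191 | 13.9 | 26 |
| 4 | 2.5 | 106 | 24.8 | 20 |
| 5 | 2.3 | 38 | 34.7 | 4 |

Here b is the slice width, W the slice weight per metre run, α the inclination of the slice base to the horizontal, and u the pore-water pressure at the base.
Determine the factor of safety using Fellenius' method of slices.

FS = 3.55

Ordinary method of slices: FS = Σ[c'·Δl_i + (W_i cosα_i − u_i·Δl_i)·tanφ'] / Σ W_i sinα_i, with Δl_i = b_i / cosα_i.
Slice 1: Δl = 2.7/cos(-6.8°) = 2.719 m; N'_1 = 43·cos(-6.8°) − 9·2.719 = 18.2; c'Δl = 42.15; W sinα = -5.1
Slice 2: Δl = 2.8/cos3.1° = 2.804 m; N'_2 = 117·cos3.1° − 3·2.804 = 108.4; c'Δl = 43.46; W sinα = 6.3
Slice 3: Δl = 3.2/cos13.9° = 3.297 m; N'_3 = 191·cos13.9° − 26·3.297 = 99.7; c'Δl = 51.10; W sinα = 45.9
Slice 4: Δl = 2.5/cos24.8° = 2.754 m; N'_4 = 106·cos24.8° − 20·2.754 = 41.1; c'Δl = 42.69; W sinα = 44.5
Slice 5: Δl = 2.3/cos34.7° = 2.798 m; N'_5 = 38·cos34.7° − 4·2.798 = 20.1; c'Δl = 43.36; W sinα = 21.6
Σc'Δl = 222.8 kN/m; ΣN' = 287.5 kN/m; ΣW sinα = 113.2 kN/m
Resisting = 222.8 + 287.5·tan32.0° = 222.8 + 179.7 = 402.4 kN/m
FS = 402.4 / 113.2 = 3.555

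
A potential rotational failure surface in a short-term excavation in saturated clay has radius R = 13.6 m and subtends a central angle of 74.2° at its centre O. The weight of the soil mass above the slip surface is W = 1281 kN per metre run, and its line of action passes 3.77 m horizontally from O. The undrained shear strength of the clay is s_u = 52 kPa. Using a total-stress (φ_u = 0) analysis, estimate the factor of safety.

Taking moments about the centre O, the resisting moment is provided by the undrained shear strength acting along the arc:
Arc length L_a = R·θ = 13.6·(74.2°·π/180) = 13.6·1.2950 = 17.61 m
M_R = s_u·L_a·R = 52·17.61·13.6 = 12455.5 kN·m/m
M_D = W·d = 1281·3.77 = 4829.4 kN·m/m
FS = M_R / M_D = 12455.5 / 4829.4 = 2.579

FS = 2.58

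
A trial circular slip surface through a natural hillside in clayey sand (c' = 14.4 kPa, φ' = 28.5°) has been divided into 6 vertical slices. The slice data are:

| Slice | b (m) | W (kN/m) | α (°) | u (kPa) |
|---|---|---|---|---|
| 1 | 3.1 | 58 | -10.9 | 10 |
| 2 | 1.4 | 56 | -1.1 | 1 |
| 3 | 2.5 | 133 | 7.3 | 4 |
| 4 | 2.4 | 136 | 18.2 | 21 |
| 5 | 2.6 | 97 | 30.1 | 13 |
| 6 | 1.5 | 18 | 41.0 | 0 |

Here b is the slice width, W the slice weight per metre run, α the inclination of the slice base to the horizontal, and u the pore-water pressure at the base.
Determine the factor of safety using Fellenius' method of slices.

Ordinary method of slices: FS = Σ[c'·Δl_i + (W_i cosα_i − u_i·Δl_i)·tanφ'] / Σ W_i sinα_i, with Δl_i = b_i / cosα_i.
Slice 1: Δl = 3.1/cos(-10.9°) = 3.157 m; N'_1 = 58·cos(-10.9°) − 10·3.157 = 25.4; c'Δl = 45.46; W sinα = -11.0
Slice 2: Δl = 1.4/cos(-1.1°) = 1.400 m; N'_2 = 56·cos(-1.1°) − 1·1.400 = 54.6; c'Δl = 20.16; W sinα = -1.1
Slice 3: Δl = 2.5/cos7.3° = 2.520 m; N'_3 = 133·cos7.3° − 4·2.520 = 121.8; c'Δl = 36.29; W sinα = 16.9
Slice 4: Δl = 2.4/cos18.2° = 2.526 m; N'_4 = 136·cos18.2° − 21·2.526 = 76.1; c'Δl = 36.38; W sinα = 42.5
Slice 5: Δl = 2.6/cos30.1° = 3.005 m; N'_5 = 97·cos30.1° − 13·3.005 = 44.9; c'Δl = 43.28; W sinα = 48.6
Slice 6: Δl = 1.5/cos41.0° = 1.988 m; N'_6 = 18·cos41.0° − 0·1.988 = 13.6; c'Δl = 28.62; W sinα = 11.8
Σc'Δl = 210.2 kN/m; ΣN' = 336.4 kN/m; ΣW sinα = 107.8 kN/m
Resisting = 210.2 + 336.4·tan28.5° = 210.2 + 182.6 = 392.8 kN/m
FS = 392.8 / 107.8 = 3.644

FS = 3.64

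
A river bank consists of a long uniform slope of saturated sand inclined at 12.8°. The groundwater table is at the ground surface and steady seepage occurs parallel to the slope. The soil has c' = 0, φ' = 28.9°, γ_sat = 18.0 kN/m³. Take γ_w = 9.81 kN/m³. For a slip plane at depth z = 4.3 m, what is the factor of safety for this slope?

With seepage parallel to the slope and the water table at the surface, the effective normal stress on the slip plane uses the buoyant unit weight γ' = γ_sat − γ_w while the driving shear stress uses γ_sat:
FS = [c' + γ' z cos²β tanφ'] / [γ_sat z sinβ cosβ]
(For c' = 0 this reduces to FS = (γ'/γ_sat)·tanφ'/tanβ.)
γ' = 18.0 − 9.81 = 8.19 kN/m³
Numerator = 0.0 + 8.19·4.3·cos²12.8°·tan28.9° = 0.0 + 8.19·4.3·0.9509·0.5520 = 18.487 kPa
Denominator = 18.0·4.3·sin12.8°·cos12.8° = 18.0·4.3·0.2215·0.9751 = 16.722 kPa
FS = 18.487 / 16.722 = 1.106

FS = 1.11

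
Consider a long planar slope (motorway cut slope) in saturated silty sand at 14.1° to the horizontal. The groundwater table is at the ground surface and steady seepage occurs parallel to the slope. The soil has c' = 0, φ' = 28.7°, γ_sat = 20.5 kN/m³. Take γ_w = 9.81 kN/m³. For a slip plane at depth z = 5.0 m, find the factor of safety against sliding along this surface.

With seepage parallel to the slope and the water table at the surface, the effective normal stress on the slip plane uses the buoyant unit weight γ' = γ_sat − γ_w while the driving shear stress uses γ_sat:
FS = [c' + γ' z cos²β tanφ'] / [γ_sat z sinβ cosβ]
(For c' = 0 this reduces to FS = (γ'/γ_sat)·tanφ'/tanβ.)
γ' = 20.5 − 9.81 = 10.69 kN/m³
Numerator = 0.0 + 10.69·5.0·cos²14.1°·tan28.7° = 0.0 + 10.69·5.0·0.9407·0.5475 = 27.526 kPa
Denominator = 20.5·5.0·sin14.1°·cos14.1° = 20.5·5.0·0.2436·0.9699 = 24.218 kPa
FS = 27.526 / 24.218 = 1.137

FS = 1.14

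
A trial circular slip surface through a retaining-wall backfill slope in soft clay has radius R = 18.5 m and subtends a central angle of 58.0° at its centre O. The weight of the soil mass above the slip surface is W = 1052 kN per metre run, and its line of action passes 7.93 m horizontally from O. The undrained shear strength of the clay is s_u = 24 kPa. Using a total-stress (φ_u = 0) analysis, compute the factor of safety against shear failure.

FS = 1.00

Taking moments about the centre O, the resisting moment is provided by the undrained shear strength acting along the arc:
Arc length L_a = R·θ = 18.5·(58.0°·π/180) = 18.5·1.0123 = 18.73 m
M_R = s_u·L_a·R = 24·18.73·18.5 = 8315.0 kN·m/m
M_D = W·d = 1052·7.93 = 8342.4 kN·m/m
FS = M_R / M_D = 8315.0 / 8342.4 = 0.997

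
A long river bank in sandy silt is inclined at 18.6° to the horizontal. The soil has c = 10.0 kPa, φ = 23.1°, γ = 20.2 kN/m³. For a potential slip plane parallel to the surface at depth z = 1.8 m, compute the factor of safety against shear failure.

For an infinite slope with a slip plane parallel to the surface (no pore pressure): FS = [c + γz cos²β tanφ] / [γz sinβ cosβ].
γz = 20.2·1.8 = 36.36 kN/m²
Numerator = 10.0 + 36.36·cos²18.6°·tan23.1° = 10.0 + 36.36·0.8983·0.4265 = 23.931 kPa
Denominator = 36.36·sin18.6°·cos18.6° = 36.36·0.3190·0.9478 = 10.992 kPa
FS = 23.931 / 10.992 = 2.177

FS = 2.18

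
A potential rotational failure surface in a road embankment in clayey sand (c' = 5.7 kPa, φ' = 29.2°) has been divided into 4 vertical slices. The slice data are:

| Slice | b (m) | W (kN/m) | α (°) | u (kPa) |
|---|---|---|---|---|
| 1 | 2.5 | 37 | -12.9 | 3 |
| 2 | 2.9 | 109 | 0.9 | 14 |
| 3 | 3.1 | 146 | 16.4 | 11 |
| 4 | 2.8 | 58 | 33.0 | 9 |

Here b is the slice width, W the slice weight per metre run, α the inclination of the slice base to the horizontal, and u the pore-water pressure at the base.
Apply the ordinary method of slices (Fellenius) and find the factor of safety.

Ordinary method of slices: FS = Σ[c'·Δl_i + (W_i cosα_i − u_i·Δl_i)·tanφ'] / Σ W_i sinα_i, with Δl_i = b_i / cosα_i.
Slice 1: Δl = 2.5/cos(-12.9°) = 2.565 m; N'_1 = 37·cos(-12.9°) − 3·2.565 = 28.4; c'Δl = 14.62; W sinα = -8.3
Slice 2: Δl = 2.9/cos0.9° = 2.900 m; N'_2 = 109·cos0.9° − 14·2.900 = 68.4; c'Δl = 16.53; W sinα = 1.7
Slice 3: Δl = 3.1/cos16.4° = 3.231 m; N'_3 = 146·cos16.4° − 11·3.231 = 104.5; c'Δl = 18.42; W sinα = 41.2
Slice 4: Δl = 2.8/cos33.0° = 3.339 m; N'_4 = 58·cos33.0° − 9·3.339 = 18.6; c'Δl = 19.03; W sinα = 31.6
Σc'Δl = 68.6 kN/m; ΣN' = 219.9 kN/m; ΣW sinα = 66.3 kN/m
Resisting = 68.6 + 219.9·tan29.2° = 68.6 + 122.9 = 191.5 kN/m
FS = 191.5 / 66.3 = 2.890

FS = 2.89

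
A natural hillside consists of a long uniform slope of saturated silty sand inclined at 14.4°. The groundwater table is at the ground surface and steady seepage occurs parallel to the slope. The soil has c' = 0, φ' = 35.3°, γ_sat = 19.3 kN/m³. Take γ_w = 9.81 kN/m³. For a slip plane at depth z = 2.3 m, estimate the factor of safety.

With seepage parallel to the slope and the water table at the surface, the effective normal stress on the slip plane uses the buoyant unit weight γ' = γ_sat − γ_w while the driving shear stress uses γ_sat:
FS = [c' + γ' z cos²β tanφ'] / [γ_sat z sinβ cosβ]
(For c' = 0 this reduces to FS = (γ'/γ_sat)·tanφ'/tanβ.)
γ' = 19.3 − 9.81 = 9.49 kN/m³
Numerator = 0.0 + 9.49·2.3·cos²14.4°·tan35.3° = 0.0 + 9.49·2.3·0.9382·0.7080 = 14.499 kPa
Denominator = 19.3·2.3·sin14.4°·cos14.4° = 19.3·2.3·0.2487·0.9686 = 10.693 kPa
FS = 14.499 / 10.693 = 1.356

FS = 1.36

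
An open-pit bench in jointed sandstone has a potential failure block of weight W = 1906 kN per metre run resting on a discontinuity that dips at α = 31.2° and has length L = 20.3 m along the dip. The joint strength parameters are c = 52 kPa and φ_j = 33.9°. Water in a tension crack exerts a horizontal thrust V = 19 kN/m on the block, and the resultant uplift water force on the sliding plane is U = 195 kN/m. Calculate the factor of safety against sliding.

FS = 2.01

Resolving the block weight along and normal to the plane and applying the Mohr–Coulomb strength on the joint:
N' = W cosα − U − V sinα = 1906·cos31.2° − 195 − 19·sin31.2° = 1425.5 kN/m
Driving force T = W sinα + V cosα = 1906·sin31.2° + 19·cos31.2° = 1003.6 kN/m
Resisting force R = c·L + N'·tanφ_j = 52·20.3 + 1425.5·tan33.9° = 1055.6 + 957.9 = 2013.5 kN/m
FS = R / T = 2013.5 / 1003.6 = 2.006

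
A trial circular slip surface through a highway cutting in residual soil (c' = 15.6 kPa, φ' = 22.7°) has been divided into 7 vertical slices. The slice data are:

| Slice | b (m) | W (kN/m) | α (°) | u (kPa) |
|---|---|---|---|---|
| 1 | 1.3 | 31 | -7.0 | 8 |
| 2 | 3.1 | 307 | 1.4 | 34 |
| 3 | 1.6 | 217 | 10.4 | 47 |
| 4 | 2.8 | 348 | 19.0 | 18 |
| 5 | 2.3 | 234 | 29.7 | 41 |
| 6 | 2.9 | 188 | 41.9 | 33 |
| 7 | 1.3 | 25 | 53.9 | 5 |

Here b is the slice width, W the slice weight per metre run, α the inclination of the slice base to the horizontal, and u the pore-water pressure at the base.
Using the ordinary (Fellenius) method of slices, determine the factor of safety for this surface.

FS = 1.41

Ordinary method of slices: FS = Σ[c'·Δl_i + (W_i cosα_i − u_i·Δl_i)·tanφ'] / Σ W_i sinα_i, with Δl_i = b_i / cosα_i.
Slice 1: Δl = 1.3/cos(-7.0°) = 1.310 m; N'_1 = 31·cos(-7.0°) − 8·1.310 = 20.3; c'Δl = 20.43; W sinα = -3.8
Slice 2: Δl = 3.1/cos1.4° = 3.101 m; N'_2 = 307·cos1.4° − 34·3.101 = 201.5; c'Δl = 48.37; W sinα = 7.5
Slice 3: Δl = 1.6/cos10.4° = 1.627 m; N'_3 = 217·cos10.4° − 47·1.627 = 137.0; c'Δl = 25.38; W sinα = 39.2
Slice 4: Δl = 2.8/cos19.0° = 2.961 m; N'_4 = 348·cos19.0° − 18·2.961 = 275.7; c'Δl = 46.20; W sinα = 113.3
Slice 5: Δl = 2.3/cos29.7° = 2.648 m; N'_5 = 234·cos29.7° − 41·2.648 = 94.7; c'Δl = 41.31; W sinα = 115.9
Slice 6: Δl = 2.9/cos41.9° = 3.896 m; N'_6 = 188·cos41.9° − 33·3.896 = 11.4; c'Δl = 60.78; W sinα = 125.6
Slice 7: Δl = 1.3/cos53.9° = 2.206 m; N'_7 = 25·cos53.9° − 5·2.206 = 3.7; c'Δl = 34.42; W sinα = 20.2
Σc'Δl = 276.9 kN/m; ΣN' = 744.2 kN/m; ΣW sinα = 417.9 kN/m
Resisting = 276.9 + 744.2·tan22.7° = 276.9 + 311.3 = 588.2 kN/m
FS = 588.2 / 417.9 = 1.408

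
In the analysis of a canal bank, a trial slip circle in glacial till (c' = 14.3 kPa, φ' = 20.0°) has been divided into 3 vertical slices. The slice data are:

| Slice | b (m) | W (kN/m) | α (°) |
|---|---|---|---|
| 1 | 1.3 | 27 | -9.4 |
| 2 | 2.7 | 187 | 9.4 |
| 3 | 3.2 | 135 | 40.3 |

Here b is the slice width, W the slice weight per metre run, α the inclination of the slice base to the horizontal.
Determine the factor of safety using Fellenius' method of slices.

Ordinary method of slices: FS = Σ[c'·Δl_i + (W_i cosα_i)·tanφ'] / Σ W_i sinα_i, with Δl_i = b_i / cosα_i.
Slice 1: Δl = 1.3/cos(-9.4°) = 1.318 m; N'_1 = 27·cos(-9.4°) = 26.6; c'Δl = 18.84; W sinα = -4.4
Slice 2: Δl = 2.7/cos9.4° = 2.737 m; N'_2 = 187·cos9.4° = 184.5; c'Δl = 39.14; W sinα = 30.5
Slice 3: Δl = 3.2/cos40.3° = 4.196 m; N'_3 = 135·cos40.3° = 103.0; c'Δl = 60.00; W sinα = 87.3
Σc'Δl = 118.0 kN/m; ΣN' = 314.1 kN/m; ΣW sinα = 113.4 kN/m
Resisting = 118.0 + 314.1·tan20.0° = 118.0 + 114.3 = 232.3 kN/m
FS = 232.3 / 113.4 = 2.048

FS = 2.05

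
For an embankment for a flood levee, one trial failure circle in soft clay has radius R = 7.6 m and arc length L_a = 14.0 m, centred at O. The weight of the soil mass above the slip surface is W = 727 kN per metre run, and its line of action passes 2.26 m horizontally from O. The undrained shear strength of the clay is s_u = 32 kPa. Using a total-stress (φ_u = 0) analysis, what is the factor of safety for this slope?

Taking moments about the centre O, the resisting moment is provided by the undrained shear strength acting along the arc:
M_R = s_u·L_a·R = 32·14.00·7.6 = 3404.8 kN·m/m
M_D = W·d = 727·2.26 = 1643.0 kN·m/m
FS = M_R / M_D = 3404.8 / 1643.0 = 2.072

FS = 2.07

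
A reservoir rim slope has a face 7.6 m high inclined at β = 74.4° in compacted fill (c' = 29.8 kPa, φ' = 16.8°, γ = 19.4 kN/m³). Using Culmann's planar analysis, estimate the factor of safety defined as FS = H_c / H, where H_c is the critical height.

H_c = (4c'/γ) · sinβ cosφ' / [1 − cos(β − φ')]
    = (4·29.8/19.4) · sin74.4°·cos16.8° / [1 − cos57.6°]
    = 6.144 · 0.9221 / 0.4642 = 12.21 m
FS = H_c / H = 12.21 / 7.6 = 1.606

FS = 1.61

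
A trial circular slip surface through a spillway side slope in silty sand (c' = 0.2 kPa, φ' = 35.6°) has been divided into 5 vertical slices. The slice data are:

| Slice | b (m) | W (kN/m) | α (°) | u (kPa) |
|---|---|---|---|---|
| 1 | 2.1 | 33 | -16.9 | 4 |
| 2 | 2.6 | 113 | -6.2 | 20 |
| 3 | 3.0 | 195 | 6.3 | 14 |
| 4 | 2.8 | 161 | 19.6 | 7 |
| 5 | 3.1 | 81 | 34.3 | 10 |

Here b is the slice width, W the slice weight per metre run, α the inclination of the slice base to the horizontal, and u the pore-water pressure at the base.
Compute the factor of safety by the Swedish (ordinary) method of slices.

Ordinary method of slices: FS = Σ[c'·Δl_i + (W_i cosα_i − u_i·Δl_i)·tanφ'] / Σ W_i sinα_i, with Δl_i = b_i / cosα_i.
Slice 1: Δl = 2.1/cos(-16.9°) = 2.195 m; N'_1 = 33·cos(-16.9°) − 4·2.195 = 22.8; c'Δl = 0.44; W sinα = -9.6
Slice 2: Δl = 2.6/cos(-6.2°) = 2.615 m; N'_2 = 113·cos(-6.2°) − 20·2.615 = 60.0; c'Δl = 0.52; W sinα = -12.2
Slice 3: Δl = 3.0/cos6.3° = 3.018 m; N'_3 = 195·cos6.3° − 14·3.018 = 151.6; c'Δl = 0.60; W sinα = 21.4
Slice 4: Δl = 2.8/cos19.6° = 2.972 m; N'_4 = 161·cos19.6° − 7·2.972 = 130.9; c'Δl = 0.59; W sinα = 54.0
Slice 5: Δl = 3.1/cos34.3° = 3.753 m; N'_5 = 81·cos34.3° − 10·3.753 = 29.4; c'Δl = 0.75; W sinα = 45.6
Σc'Δl = 2.9 kN/m; ΣN' = 394.6 kN/m; ΣW sinα = 99.3 kN/m
Resisting = 2.9 + 394.6·tan35.6° = 2.9 + 282.5 = 285.5 kN/m
FS = 285.5 / 99.3 = 2.876

FS = 2.88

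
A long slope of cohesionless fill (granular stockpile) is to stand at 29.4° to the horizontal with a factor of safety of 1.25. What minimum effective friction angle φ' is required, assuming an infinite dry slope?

FS = tanφ'/tanβ ⇒ tanφ' = FS · tanβ = 1.25 · tan29.4° = 0.7043
φ' = arctan(0.7043) = 35.16°

φ' = 35.2°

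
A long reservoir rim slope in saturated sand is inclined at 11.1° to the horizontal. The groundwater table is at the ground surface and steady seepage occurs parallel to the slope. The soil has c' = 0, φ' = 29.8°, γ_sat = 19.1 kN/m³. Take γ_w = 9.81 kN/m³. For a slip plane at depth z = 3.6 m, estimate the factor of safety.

FS = 1.42

With seepage parallel to the slope and the water table at the surface, the effective normal stress on the slip plane uses the buoyant unit weight γ' = γ_sat − γ_w while the driving shear stress uses γ_sat:
FS = [c' + γ' z cos²β tanφ'] / [γ_sat z sinβ cosβ]
(For c' = 0 this reduces to FS = (γ'/γ_sat)·tanφ'/tanβ.)
γ' = 19.1 − 9.81 = 9.29 kN/m³
Numerator = 0.0 + 9.29·3.6·cos²11.1°·tan29.8° = 0.0 + 9.29·3.6·0.9629·0.5727 = 18.444 kPa
Denominator = 19.1·3.6·sin11.1°·cos11.1° = 19.1·3.6·0.1925·0.9813 = 12.990 kPa
FS = 18.444 / 12.990 = 1.420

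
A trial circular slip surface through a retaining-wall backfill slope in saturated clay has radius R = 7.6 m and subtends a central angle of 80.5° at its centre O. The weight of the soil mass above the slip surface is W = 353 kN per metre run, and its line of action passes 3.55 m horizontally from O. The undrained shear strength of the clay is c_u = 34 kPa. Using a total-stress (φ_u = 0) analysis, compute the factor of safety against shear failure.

Taking moments about the centre O, the resisting moment is provided by the undrained shear strength acting along the arc:
Arc length L_a = R·θ = 7.6·(80.5°·π/180) = 7.6·1.4050 = 10.68 m
M_R = c_u·L_a·R = 34·10.68·7.6 = 2759.2 kN·m/m
M_D = W·d = 353·3.55 = 1253.1 kN·m/m
FS = M_R / M_D = 2759.2 / 1253.1 = 2.202

FS = 2.20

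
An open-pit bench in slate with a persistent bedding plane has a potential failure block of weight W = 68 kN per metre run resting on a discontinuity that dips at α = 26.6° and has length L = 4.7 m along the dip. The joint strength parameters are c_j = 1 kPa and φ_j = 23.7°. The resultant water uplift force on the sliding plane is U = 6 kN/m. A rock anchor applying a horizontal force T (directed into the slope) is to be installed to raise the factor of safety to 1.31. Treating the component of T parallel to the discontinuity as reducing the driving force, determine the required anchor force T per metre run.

Resolving forces along and normal to the sliding plane, with the horizontal anchor force T adding T·sinα to the effective normal force and T·cosα acting up the plane against the driving force:
FS = [c_jL + (W cosα − U + T sinα) tanφ_j] / [W sinα − T cosα]
Without the anchor: N' = 54.8 kN/m, driving T_d = 30.4 kN/m, resisting R = 1·4.7 + 54.8·tan23.7° = 28.8 kN/m, FS = 0.94.
Setting FS = 1.31 and solving for T:
1.31·(30.4 − T cos26.6°) = 28.8 + T sin26.6°·tan23.7°
T·(sin26.6°·tan23.7° + 1.31·cos26.6°) = 1.31·30.4 − 28.8
T·(0.4478·0.4390 + 1.31·0.8942) = 39.9 − 28.8 = 11.1
T·1.3679 = 11.1
T = 8.1 kN/m

T = 8 kN/m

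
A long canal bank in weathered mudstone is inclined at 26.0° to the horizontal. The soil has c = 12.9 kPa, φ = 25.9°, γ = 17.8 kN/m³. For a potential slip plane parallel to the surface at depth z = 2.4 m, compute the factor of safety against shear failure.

For an infinite slope with a slip plane parallel to the surface (no pore pressure): FS = [c + γz cos²β tanφ] / [γz sinβ cosβ].
γz = 17.8·2.4 = 42.72 kN/m²
Numerator = 12.9 + 42.72·cos²26.0°·tan25.9° = 12.9 + 42.72·0.8078·0.4856 = 29.657 kPa
Denominator = 42.72·sin26.0°·cos26.0° = 42.72·0.4384·0.8988 = 16.832 kPa
FS = 29.657 / 16.832 = 1.762

FS = 1.76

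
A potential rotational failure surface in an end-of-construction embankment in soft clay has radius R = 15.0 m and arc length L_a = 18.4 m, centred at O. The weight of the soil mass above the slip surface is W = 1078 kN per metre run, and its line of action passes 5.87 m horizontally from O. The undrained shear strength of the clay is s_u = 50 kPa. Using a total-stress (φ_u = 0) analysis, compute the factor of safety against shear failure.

Taking moments about the centre O, the resisting moment is provided by the undrained shear strength acting along the arc:
M_R = s_u·L_a·R = 50·18.40·15.0 = 13800.0 kN·m/m
M_D = W·d = 1078·5.87 = 6327.9 kN·m/m
FS = M_R / M_D = 13800.0 / 6327.9 = 2.181

FS = 2.18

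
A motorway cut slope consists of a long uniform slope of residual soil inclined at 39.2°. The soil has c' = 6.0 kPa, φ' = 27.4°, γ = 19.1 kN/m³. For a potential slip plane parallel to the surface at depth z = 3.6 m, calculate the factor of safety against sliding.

FS = 0.81

For an infinite slope with a slip plane parallel to the surface (no pore pressure): FS = [c' + γz cos²β tanφ'] / [γz sinβ cosβ].
γz = 19.1·3.6 = 68.76 kN/m²
Numerator = 6.0 + 68.76·cos²39.2°·tan27.4° = 6.0 + 68.76·0.6005·0.5184 = 27.404 kPa
Denominator = 68.76·sin39.2°·cos39.2° = 68.76·0.6320·0.7749 = 33.678 kPa
FS = 27.404 / 33.678 = 0.814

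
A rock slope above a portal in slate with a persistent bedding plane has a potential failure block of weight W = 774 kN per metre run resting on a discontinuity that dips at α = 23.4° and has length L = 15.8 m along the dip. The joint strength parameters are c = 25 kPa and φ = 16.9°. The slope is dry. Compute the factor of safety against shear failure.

Resolving the block weight along and normal to the plane and applying the Mohr–Coulomb strength on the joint:
N' = W cosα = 774·cos23.4° = 710.3 kN/m
Driving force T = W sinα = 774·sin23.4° = 307.4 kN/m
Resisting force R = c·L + N'·tanφ = 25·15.8 + 710.3·tan16.9° = 395.0 + 215.8 = 610.8 kN/m
FS = R / T = 610.8 / 307.4 = 1.987

FS = 1.99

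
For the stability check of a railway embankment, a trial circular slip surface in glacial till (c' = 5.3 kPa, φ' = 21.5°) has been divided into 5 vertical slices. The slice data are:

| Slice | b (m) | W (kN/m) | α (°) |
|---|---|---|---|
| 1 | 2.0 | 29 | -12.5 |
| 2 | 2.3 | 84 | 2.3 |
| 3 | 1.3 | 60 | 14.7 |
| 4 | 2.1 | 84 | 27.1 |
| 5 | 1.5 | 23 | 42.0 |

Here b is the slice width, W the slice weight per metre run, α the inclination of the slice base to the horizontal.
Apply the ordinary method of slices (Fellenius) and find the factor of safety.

Ordinary method of slices: FS = Σ[c'·Δl_i + (W_i cosα_i)·tanφ'] / Σ W_i sinα_i, with Δl_i = b_i / cosα_i.
Slice 1: Δl = 2.0/cos(-12.5°) = 2.049 m; N'_1 = 29·cos(-12.5°) = 28.3; c'Δl = 10.86; W sinα = -6.3
Slice 2: Δl = 2.3/cos2.3° = 2.302 m; N'_2 = 84·cos2.3° = 83.9; c'Δl = 12.20; W sinα = 3.4
Slice 3: Δl = 1.3/cos14.7° = 1.344 m; N'_3 = 60·cos14.7° = 58.0; c'Δl = 7.12; W sinα = 15.2
Slice 4: Δl = 2.1/cos27.1° = 2.359 m; N'_4 = 84·cos27.1° = 74.8; c'Δl = 12.50; W sinα = 38.3
Slice 5: Δl = 1.5/cos42.0° = 2.018 m; N'_5 = 23·cos42.0° = 17.1; c'Δl = 10.70; W sinα = 15.4
Σc'Δl = 53.4 kN/m; ΣN' = 262.2 kN/m; ΣW sinα = 66.0 kN/m
Resisting = 53.4 + 262.2·tan21.5° = 53.4 + 103.3 = 156.6 kN/m
FS = 156.6 / 66.0 = 2.374

FS = 2.37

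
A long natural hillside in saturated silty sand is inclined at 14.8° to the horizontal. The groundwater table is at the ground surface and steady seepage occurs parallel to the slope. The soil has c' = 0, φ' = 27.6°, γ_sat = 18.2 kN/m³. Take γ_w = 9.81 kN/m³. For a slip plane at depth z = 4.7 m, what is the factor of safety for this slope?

With seepage parallel to the slope and the water table at the surface, the effective normal stress on the slip plane uses the buoyant unit weight γ' = γ_sat − γ_w while the driving shear stress uses γ_sat:
FS = [c' + γ' z cos²β tanφ'] / [γ_sat z sinβ cosβ]
(For c' = 0 this reduces to FS = (γ'/γ_sat)·tanφ'/tanβ.)
γ' = 18.2 − 9.81 = 8.39 kN/m³
Numerator = 0.0 + 8.39·4.7·cos²14.8°·tan27.6° = 0.0 + 8.39·4.7·0.9347·0.5228 = 19.270 kPa
Denominator = 18.2·4.7·sin14.8°·cos14.8° = 18.2·4.7·0.2554·0.9668 = 21.126 kPa
FS = 19.270 / 21.126 = 0.912

FS = 0.91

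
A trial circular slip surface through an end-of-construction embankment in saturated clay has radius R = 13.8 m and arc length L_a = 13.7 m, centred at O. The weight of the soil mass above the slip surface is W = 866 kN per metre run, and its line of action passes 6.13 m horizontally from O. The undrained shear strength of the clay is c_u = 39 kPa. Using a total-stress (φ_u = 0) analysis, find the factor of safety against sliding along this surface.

FS = 1.39

Taking moments about the centre O, the resisting moment is provided by the undrained shear strength acting along the arc:
M_R = c_u·L_a·R = 39·13.70·13.8 = 7373.3 kN·m/m
M_D = W·d = 866·6.13 = 5308.6 kN·m/m
FS = M_R / M_D = 7373.3 / 5308.6 = 1.389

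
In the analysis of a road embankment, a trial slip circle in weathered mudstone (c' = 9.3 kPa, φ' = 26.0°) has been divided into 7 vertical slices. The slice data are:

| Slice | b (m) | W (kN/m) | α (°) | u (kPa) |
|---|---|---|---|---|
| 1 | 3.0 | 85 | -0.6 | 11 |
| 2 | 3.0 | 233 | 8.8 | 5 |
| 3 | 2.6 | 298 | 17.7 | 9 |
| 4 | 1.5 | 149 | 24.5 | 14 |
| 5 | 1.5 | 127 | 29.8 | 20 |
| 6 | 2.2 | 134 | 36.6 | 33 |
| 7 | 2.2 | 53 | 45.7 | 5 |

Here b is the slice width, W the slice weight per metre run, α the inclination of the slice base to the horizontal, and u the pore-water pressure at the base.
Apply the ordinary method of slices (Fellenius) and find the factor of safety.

FS = 1.45

Ordinary method of slices: FS = Σ[c'·Δl_i + (W_i cosα_i − u_i·Δl_i)·tanφ'] / Σ W_i sinα_i, with Δl_i = b_i / cosα_i.
Slice 1: Δl = 3.0/cos(-0.6°) = 3.000 m; N'_1 = 85·cos(-0.6°) − 11·3.000 = 52.0; c'Δl = 27.90; W sinα = -0.9
Slice 2: Δl = 3.0/cos8.8° = 3.036 m; N'_2 = 233·cos8.8° − 5·3.036 = 215.1; c'Δl = 28.23; W sinα = 35.6
Slice 3: Δl = 2.6/cos17.7° = 2.729 m; N'_3 = 298·cos17.7° − 9·2.729 = 259.3; c'Δl = 25.38; W sinα = 90.6
Slice 4: Δl = 1.5/cos24.5° = 1.648 m; N'_4 = 149·cos24.5° − 14·1.648 = 112.5; c'Δl = 15.33; W sinα = 61.8
Slice 5: Δl = 1.5/cos29.8° = 1.729 m; N'_5 = 127·cos29.8° − 20·1.729 = 75.6; c'Δl = 16.08; W sinα = 63.1
Slice 6: Δl = 2.2/cos36.6° = 2.740 m; N'_6 = 134·cos36.6° − 33·2.740 = 17.1; c'Δl = 25.49; W sinα = 79.9
Slice 7: Δl = 2.2/cos45.7° = 3.150 m; N'_7 = 53·cos45.7° − 5·3.150 = 21.3; c'Δl = 29.29; W sinα = 37.9
Σc'Δl = 167.7 kN/m; ΣN' = 753.0 kN/m; ΣW sinα = 368.1 kN/m
Resisting = 167.7 + 753.0·tan26.0° = 167.7 + 367.2 = 534.9 kN/m
FS = 534.9 / 368.1 = 1.453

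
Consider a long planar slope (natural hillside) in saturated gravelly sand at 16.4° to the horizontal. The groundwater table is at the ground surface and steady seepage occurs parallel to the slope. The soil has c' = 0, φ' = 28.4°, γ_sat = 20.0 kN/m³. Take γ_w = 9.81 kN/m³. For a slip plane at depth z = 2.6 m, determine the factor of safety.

With seepage parallel to the slope and the water table at the surface, the effective normal stress on the slip plane uses the buoyant unit weight γ' = γ_sat − γ_w while the driving shear stress uses γ_sat:
FS = [c' + γ' z cos²β tanφ'] / [γ_sat z sinβ cosβ]
(For c' = 0 this reduces to FS = (γ'/γ_sat)·tanφ'/tanβ.)
γ' = 20.0 − 9.81 = 10.19 kN/m³
Numerator = 0.0 + 10.19·2.6·cos²16.4°·tan28.4° = 0.0 + 10.19·2.6·0.9203·0.5407 = 13.183 kPa
Denominator = 20.0·2.6·sin16.4°·cos16.4° = 20.0·2.6·0.2823·0.9593 = 14.084 kPa
FS = 13.183 / 14.084 = 0.936

FS = 0.94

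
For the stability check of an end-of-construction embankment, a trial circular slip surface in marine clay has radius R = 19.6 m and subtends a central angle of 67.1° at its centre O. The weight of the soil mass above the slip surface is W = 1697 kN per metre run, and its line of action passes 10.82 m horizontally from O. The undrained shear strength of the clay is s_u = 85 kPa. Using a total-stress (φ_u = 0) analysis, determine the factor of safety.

Taking moments about the centre O, the resisting moment is provided by the undrained shear strength acting along the arc:
Arc length L_a = R·θ = 19.6·(67.1°·π/180) = 19.6·1.1711 = 22.95 m
M_R = s_u·L_a·R = 85·22.95·19.6 = 38241.2 kN·m/m
M_D = W·d = 1697·10.82 = 18361.5 kN·m/m
FS = M_R / M_D = 38241.2 / 18361.5 = 2.083

FS = 2.08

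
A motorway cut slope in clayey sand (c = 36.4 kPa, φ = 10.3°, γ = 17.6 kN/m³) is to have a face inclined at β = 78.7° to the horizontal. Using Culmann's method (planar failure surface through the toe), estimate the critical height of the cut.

Culmann's analysis gives the critical failure plane at α_cr = (β + φ)/2 = (78.7 + 10.3)/2 = 44.5°, and the critical height
H_c = (4c/γ) · sinβ cosφ / [1 − cos(β − φ)]
    = (4·36.4/17.6) · sin78.7°·cos10.3° / [1 − cos(68.4°)]
    = 8.273 · 0.9806·0.9839 / [1 − 0.3681]
    = 8.273 · 0.9648 / 0.6319
    = 12.63 m

H_c = 12.63 m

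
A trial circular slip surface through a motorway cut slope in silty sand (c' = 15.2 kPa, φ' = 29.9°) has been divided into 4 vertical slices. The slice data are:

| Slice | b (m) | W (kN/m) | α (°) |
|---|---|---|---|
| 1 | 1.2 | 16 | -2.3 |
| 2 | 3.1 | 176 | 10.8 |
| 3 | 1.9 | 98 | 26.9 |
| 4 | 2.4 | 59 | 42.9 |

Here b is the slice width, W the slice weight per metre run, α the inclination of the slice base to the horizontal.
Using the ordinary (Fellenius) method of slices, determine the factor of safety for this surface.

FS = 2.84

Ordinary method of slices: FS = Σ[c'·Δl_i + (W_i cosα_i)·tanφ'] / Σ W_i sinα_i, with Δl_i = b_i / cosα_i.
Slice 1: Δl = 1.2/cos(-2.3°) = 1.201 m; N'_1 = 16·cos(-2.3°) = 16.0; c'Δl = 18.25; W sinα = -0.6
Slice 2: Δl = 3.1/cos10.8° = 3.156 m; N'_2 = 176·cos10.8° = 172.9; c'Δl = 47.97; W sinα = 33.0
Slice 3: Δl = 1.9/cos26.9° = 2.131 m; N'_3 = 98·cos26.9° = 87.4; c'Δl = 32.38; W sinα = 44.3
Slice 4: Δl = 2.4/cos42.9° = 3.276 m; N'_4 = 59·cos42.9° = 43.2; c'Δl = 49.80; W sinα = 40.2
Σc'Δl = 148.4 kN/m; ΣN' = 319.5 kN/m; ΣW sinα = 116.8 kN/m
Resisting = 148.4 + 319.5·tan29.9° = 148.4 + 183.7 = 332.1 kN/m
FS = 332.1 / 116.8 = 2.843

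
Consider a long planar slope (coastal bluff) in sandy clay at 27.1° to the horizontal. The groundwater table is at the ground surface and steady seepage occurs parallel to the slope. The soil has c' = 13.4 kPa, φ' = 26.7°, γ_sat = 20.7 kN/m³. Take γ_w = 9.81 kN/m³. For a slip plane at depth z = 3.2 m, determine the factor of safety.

FS = 1.02

With seepage parallel to the slope and the water table at the surface, the effective normal stress on the slip plane uses the buoyant unit weight γ' = γ_sat − γ_w while the driving shear stress uses γ_sat:
FS = [c' + γ' z cos²β tanφ'] / [γ_sat z sinβ cosβ]
γ' = 20.7 − 9.81 = 10.89 kN/m³
Numerator = 13.4 + 10.89·3.2·cos²27.1°·tan26.7° = 13.4 + 10.89·3.2·0.7925·0.5029 = 27.290 kPa
Denominator = 20.7·3.2·sin27.1°·cos27.1° = 20.7·3.2·0.4555·0.8902 = 26.862 kPa
FS = 27.290 / 26.862 = 1.016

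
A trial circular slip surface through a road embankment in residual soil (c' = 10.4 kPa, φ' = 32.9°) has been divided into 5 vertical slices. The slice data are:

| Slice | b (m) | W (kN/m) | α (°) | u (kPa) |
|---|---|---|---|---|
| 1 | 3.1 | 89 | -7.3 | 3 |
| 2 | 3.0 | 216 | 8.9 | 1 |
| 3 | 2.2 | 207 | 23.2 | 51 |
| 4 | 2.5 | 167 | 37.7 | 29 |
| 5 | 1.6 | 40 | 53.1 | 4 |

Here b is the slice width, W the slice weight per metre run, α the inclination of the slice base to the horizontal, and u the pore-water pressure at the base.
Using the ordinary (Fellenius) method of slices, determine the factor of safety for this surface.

Ordinary method of slices: FS = Σ[c'·Δl_i + (W_i cosα_i − u_i·Δl_i)·tanφ'] / Σ W_i sinα_i, with Δl_i = b_i / cosα_i.
Slice 1: Δl = 3.1/cos(-7.3°) = 3.125 m; N'_1 = 89·cos(-7.3°) − 3·3.125 = 78.9; c'Δl = 32.50; W sinα = -11.3
Slice 2: Δl = 3.0/cos8.9° = 3.037 m; N'_2 = 216·cos8.9° − 1·3.037 = 210.4; c'Δl = 31.58; W sinα = 33.4
Slice 3: Δl = 2.2/cos23.2° = 2.394 m; N'_3 = 207·cos23.2° − 51·2.394 = 68.2; c'Δl = 24.89; W sinα = 81.5
Slice 4: Δl = 2.5/cos37.7° = 3.160 m; N'_4 = 167·cos37.7° − 29·3.160 = 40.5; c'Δl = 32.86; W sinα = 102.1
Slice 5: Δl = 1.6/cos53.1° = 2.665 m; N'_5 = 40·cos53.1° − 4·2.665 = 13.4; c'Δl = 27.71; W sinα = 32.0
Σc'Δl = 149.6 kN/m; ΣN' = 411.3 kN/m; ΣW sinα = 237.8 kN/m
Resisting = 149.6 + 411.3·tan32.9° = 149.6 + 266.1 = 415.6 kN/m
FS = 415.6 / 237.8 = 1.748

FS = 1.75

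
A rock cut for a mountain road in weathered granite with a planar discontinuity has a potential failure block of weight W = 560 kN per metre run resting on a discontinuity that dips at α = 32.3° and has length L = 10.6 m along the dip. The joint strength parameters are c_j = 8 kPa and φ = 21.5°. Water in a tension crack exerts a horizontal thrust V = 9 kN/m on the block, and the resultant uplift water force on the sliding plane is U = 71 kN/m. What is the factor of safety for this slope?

FS = 0.79

Resolving the block weight along and normal to the plane and applying the Mohr–Coulomb strength on the joint:
N' = W cosα − U − V sinα = 560·cos32.3° − 71 − 9·sin32.3° = 397.5 kN/m
Driving force T = W sinα + V cosα = 560·sin32.3° + 9·cos32.3° = 306.8 kN/m
Resisting force R = c_j·L + N'·tanφ = 8·10.6 + 397.5·tan21.5° = 84.8 + 156.6 = 241.4 kN/m
FS = R / T = 241.4 / 306.8 = 0.787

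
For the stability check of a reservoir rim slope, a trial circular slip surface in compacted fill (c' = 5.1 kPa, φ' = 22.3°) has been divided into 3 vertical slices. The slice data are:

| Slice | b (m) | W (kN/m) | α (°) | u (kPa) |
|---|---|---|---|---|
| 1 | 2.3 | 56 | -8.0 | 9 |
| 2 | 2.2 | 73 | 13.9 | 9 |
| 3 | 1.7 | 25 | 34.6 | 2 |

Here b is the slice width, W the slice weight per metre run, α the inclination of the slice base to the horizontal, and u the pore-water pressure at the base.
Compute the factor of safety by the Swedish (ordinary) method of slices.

FS = 3.16

Ordinary method of slices: FS = Σ[c'·Δl_i + (W_i cosα_i − u_i·Δl_i)·tanφ'] / Σ W_i sinα_i, with Δl_i = b_i / cosα_i.
Slice 1: Δl = 2.3/cos(-8.0°) = 2.323 m; N'_1 = 56·cos(-8.0°) − 9·2.323 = 34.6; c'Δl = 11.85; W sinα = -7.8
Slice 2: Δl = 2.2/cos13.9° = 2.266 m; N'_2 = 73·cos13.9° − 9·2.266 = 50.5; c'Δl = 11.56; W sinα = 17.5
Slice 3: Δl = 1.7/cos34.6° = 2.065 m; N'_3 = 25·cos34.6° − 2·2.065 = 16.4; c'Δl = 10.53; W sinα = 14.2
Σc'Δl = 33.9 kN/m; ΣN' = 101.5 kN/m; ΣW sinα = 23.9 kN/m
Resisting = 33.9 + 101.5·tan22.3° = 33.9 + 41.6 = 75.6 kN/m
FS = 75.6 / 23.9 = 3.156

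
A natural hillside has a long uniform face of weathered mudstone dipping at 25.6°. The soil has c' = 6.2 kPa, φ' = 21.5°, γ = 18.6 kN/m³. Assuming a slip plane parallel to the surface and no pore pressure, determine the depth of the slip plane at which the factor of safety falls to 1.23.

z = 2.10 m

Setting FS = 1.23 in FS = [c' + γz cos²β tanφ'] / [γz sinβ cosβ] and solving for z:
z = c' / [γ cosβ (FS·sinβ − cosβ·tanφ')]
  = 6.2 / [18.6·cos25.6°·(1.23·sin25.6° − cos25.6°·tan21.5°)]
  = 6.2 / [18.6·0.9018·(1.23·0.4321 − 0.9018·0.3939)]
  = 6.2 / 2.9560 = 2.097 m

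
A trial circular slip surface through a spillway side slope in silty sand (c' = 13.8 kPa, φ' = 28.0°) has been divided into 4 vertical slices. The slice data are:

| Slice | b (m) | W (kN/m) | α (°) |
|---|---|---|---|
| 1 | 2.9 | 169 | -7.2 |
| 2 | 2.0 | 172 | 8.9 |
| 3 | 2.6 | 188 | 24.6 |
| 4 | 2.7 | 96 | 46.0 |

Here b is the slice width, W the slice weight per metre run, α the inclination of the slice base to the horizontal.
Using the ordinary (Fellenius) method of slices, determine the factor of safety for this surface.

FS = 3.06

Ordinary method of slices: FS = Σ[c'·Δl_i + (W_i cosα_i)·tanφ'] / Σ W_i sinα_i, with Δl_i = b_i / cosα_i.
Slice 1: Δl = 2.9/cos(-7.2°) = 2.923 m; N'_1 = 169·cos(-7.2°) = 167.7; c'Δl = 40.34; W sinα = -21.2
Slice 2: Δl = 2.0/cos8.9° = 2.024 m; N'_2 = 172·cos8.9° = 169.9; c'Δl = 27.94; W sinα = 26.6
Slice 3: Δl = 2.6/cos24.6° = 2.860 m; N'_3 = 188·cos24.6° = 170.9; c'Δl = 39.46; W sinα = 78.3
Slice 4: Δl = 2.7/cos46.0° = 3.887 m; N'_4 = 96·cos46.0° = 66.7; c'Δl = 53.64; W sinα = 69.1
Σc'Δl = 161.4 kN/m; ΣN' = 575.2 kN/m; ΣW sinα = 152.7 kN/m
Resisting = 161.4 + 575.2·tan28.0° = 161.4 + 305.8 = 467.2 kN/m
FS = 467.2 / 152.7 = 3.059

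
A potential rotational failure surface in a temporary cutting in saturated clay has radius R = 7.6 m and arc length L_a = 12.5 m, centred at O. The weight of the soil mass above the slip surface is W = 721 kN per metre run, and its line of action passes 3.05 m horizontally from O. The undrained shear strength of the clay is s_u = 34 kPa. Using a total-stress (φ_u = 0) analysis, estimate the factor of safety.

Taking moments about the centre O, the resisting moment is provided by the undrained shear strength acting along the arc:
M_R = s_u·L_a·R = 34·12.50·7.6 = 3230.0 kN·m/m
M_D = W·d = 721·3.05 = 2199.0 kN·m/m
FS = M_R / M_D = 3230.0 / 2199.0 = 1.469

FS = 1.47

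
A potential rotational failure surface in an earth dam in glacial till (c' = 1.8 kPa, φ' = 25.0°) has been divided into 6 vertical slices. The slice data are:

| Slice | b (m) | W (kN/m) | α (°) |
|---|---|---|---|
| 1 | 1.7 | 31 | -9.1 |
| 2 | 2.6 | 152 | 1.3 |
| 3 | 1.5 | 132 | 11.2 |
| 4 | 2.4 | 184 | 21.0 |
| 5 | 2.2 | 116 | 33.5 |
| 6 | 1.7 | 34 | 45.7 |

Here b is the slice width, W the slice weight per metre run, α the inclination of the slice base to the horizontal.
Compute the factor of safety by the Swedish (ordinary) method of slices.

FS = 1.71

Ordinary method of slices: FS = Σ[c'·Δl_i + (W_i cosα_i)·tanφ'] / Σ W_i sinα_i, with Δl_i = b_i / cosα_i.
Slice 1: Δl = 1.7/cos(-9.1°) = 1.722 m; N'_1 = 31·cos(-9.1°) = 30.6; c'Δl = 3.10; W sinα = -4.9
Slice 2: Δl = 2.6/cos1.3° = 2.601 m; N'_2 = 152·cos1.3° = 152.0; c'Δl = 4.68; W sinα = 3.4
Slice 3: Δl = 1.5/cos11.2° = 1.529 m; N'_3 = 132·cos11.2° = 129.5; c'Δl = 2.75; W sinα = 25.6
Slice 4: Δl = 2.4/cos21.0° = 2.571 m; N'_4 = 184·cos21.0° = 171.8; c'Δl = 4.63; W sinα = 65.9
Slice 5: Δl = 2.2/cos33.5° = 2.638 m; N'_5 = 116·cos33.5° = 96.7; c'Δl = 4.75; W sinα = 64.0
Slice 6: Δl = 1.7/cos45.7° = 2.434 m; N'_6 = 34·cos45.7° = 23.7; c'Δl = 4.38; W sinα = 24.3
Σc'Δl = 24.3 kN/m; ΣN' = 604.3 kN/m; ΣW sinα = 178.5 kN/m
Resisting = 24.3 + 604.3·tan25.0° = 24.3 + 281.8 = 306.1 kN/m
FS = 306.1 / 178.5 = 1.715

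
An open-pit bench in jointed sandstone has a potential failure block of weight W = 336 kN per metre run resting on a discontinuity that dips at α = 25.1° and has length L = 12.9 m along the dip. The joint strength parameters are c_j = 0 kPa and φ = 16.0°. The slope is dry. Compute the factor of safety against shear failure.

FS = 0.61

Resolving the block weight along and normal to the plane and applying the Mohr–Coulomb strength on the joint:
N' = W cosα = 336·cos25.1° = 304.3 kN/m
Driving force T = W sinα = 336·sin25.1° = 142.5 kN/m
Resisting force R = c_j·L + N'·tanφ = 0·12.9 + 304.3·tan16.0° = 0.0 + 87.2 = 87.2 kN/m
FS = R / T = 87.2 / 142.5 = 0.612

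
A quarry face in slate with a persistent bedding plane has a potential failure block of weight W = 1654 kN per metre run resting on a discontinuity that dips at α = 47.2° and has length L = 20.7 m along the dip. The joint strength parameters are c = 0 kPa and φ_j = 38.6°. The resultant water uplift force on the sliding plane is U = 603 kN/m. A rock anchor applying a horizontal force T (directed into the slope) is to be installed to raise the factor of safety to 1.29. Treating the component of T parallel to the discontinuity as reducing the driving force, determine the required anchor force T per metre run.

T = 786 kN/m

Resolving forces along and normal to the sliding plane, with the horizontal anchor force T adding T·sinα to the effective normal force and T·cosα acting up the plane against the driving force:
FS = [cL + (W cosα − U + T sinα) tanφ_j] / [W sinα − T cosα]
Without the anchor: N' = 520.8 kN/m, driving T_d = 1213.6 kN/m, resisting R = 0·20.7 + 520.8·tan38.6° = 415.7 kN/m, FS = 0.34.
Setting FS = 1.29 and solving for T:
1.29·(1213.6 − T cos47.2°) = 415.7 + T sin47.2°·tan38.6°
T·(sin47.2°·tan38.6° + 1.29·cos47.2°) = 1.29·1213.6 − 415.7
T·(0.7337·0.7983 + 1.29·0.6794) = 1565.5 − 415.7 = 1149.8
T·1.4622 = 1149.8
T = 786.3 kN/m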